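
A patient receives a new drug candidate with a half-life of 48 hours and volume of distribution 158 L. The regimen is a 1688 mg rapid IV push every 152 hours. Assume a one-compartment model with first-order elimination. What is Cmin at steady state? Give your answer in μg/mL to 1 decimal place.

Over one 152-h interval, 152/48 ≈ 3.1667 half-lives elapse, leaving f ≈ 0.1114 of each dose.
Each bolus raises the concentration by D/Vd = 1688/158 ≈ 10.684 μg/mL.
Steady-state trough Cmin,ss = C₀·f/(1−f) ≈ 10.684 × 0.1114/0.8886 ≈ 1.339 μg/mL.

1.3 μg/mL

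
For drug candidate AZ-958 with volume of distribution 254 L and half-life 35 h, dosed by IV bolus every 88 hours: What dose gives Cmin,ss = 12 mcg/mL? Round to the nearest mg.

14366 mg

τ/t½ = 88/35 ≈ 2.5143, so f = (1/2)^(88/35) ≈ 0.175035.
Cmin,ss = (D/Vd)·f/(1−f), so D = Cmin,ss·Vd·(1−f)/f.
D = 12 × 254 × (1−f)/f ≈ 12 × 254 × 4.71314 ≈ 14365.65 mg.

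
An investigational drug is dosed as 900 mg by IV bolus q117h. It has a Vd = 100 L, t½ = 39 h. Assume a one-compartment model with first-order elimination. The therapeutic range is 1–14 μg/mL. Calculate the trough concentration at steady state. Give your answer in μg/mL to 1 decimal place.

τ = 117 h = 3 half-lives, so f = (1/2)^3 = 0.125.
Accumulation ratio R = 1/(1 − f) = 1/0.875 = 8/7.
Single-dose peak C₀ = D/Vd = 900/100 = 9 μg/mL.
Steady-state peak Cmax,ss = C₀·R = 9 × 8/7 ≈ 10.286 μg/mL.
Steady-state trough Cmin,ss = Cmax,ss·f ≈ 10.286 × 0.125 ≈ 1.286 μg/mL.
Trough 1.3 μg/mL vs MEC 1 μg/mL: adequate.

1.3 μg/mL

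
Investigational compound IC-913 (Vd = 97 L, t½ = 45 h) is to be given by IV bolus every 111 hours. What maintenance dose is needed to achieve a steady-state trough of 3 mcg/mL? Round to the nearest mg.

1318 mg

τ/t½ = 111/45 ≈ 2.4667, so f = (1/2)^(111/45) ≈ 0.180909.
Cmin,ss = (D/Vd)·f/(1−f), so D = Cmin,ss·Vd·(1−f)/f.
D = 3 × 97 × (1−f)/f ≈ 3 × 97 × 4.52764 ≈ 1317.54 mg.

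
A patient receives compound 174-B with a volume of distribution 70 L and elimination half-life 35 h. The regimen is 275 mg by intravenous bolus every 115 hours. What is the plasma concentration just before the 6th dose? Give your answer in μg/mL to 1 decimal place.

f = (1/2)^(τ/t½) = (1/2)^(115/35) ≈ 0.1025.
C₀ = D/Vd = 275/70 ≈ 3.929 μg/mL.
Before the 6th dose, 5 doses have been given. Superposition: Cmin = C₀·(f + f² + … + f^5).
≈ 3.929 × (0.1025 + 0.0105 + 0.0011 + 0.0001 + 0.0000) ≈ 3.929 × 0.1142 ≈ 0.449 μg/mL.

0.4 μg/mL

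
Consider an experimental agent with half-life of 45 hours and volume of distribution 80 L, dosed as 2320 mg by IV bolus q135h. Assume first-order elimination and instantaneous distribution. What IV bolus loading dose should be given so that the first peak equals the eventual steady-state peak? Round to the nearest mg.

2651 mg

f = (1/2)^(135/45) ≈ 0.125000; accumulation ratio R = 1/(1−f) ≈ 1.14286.
Loading dose to hit Cmax,ss on first dose: D_load = D_maint·R ≈ 2320 × 1.14286 ≈ 2651.44 mg.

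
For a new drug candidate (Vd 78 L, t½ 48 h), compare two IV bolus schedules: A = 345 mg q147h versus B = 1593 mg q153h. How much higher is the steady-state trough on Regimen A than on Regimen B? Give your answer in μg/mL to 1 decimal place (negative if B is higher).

-1.9 μg/mL

Regimen A: f = (1/2)^(147/48) ≈ 0.1197; Cmin,ss = (345/78)·f/(1−f) ≈ 0.601 μg/mL.
Regimen B: f = (1/2)^(153/48) ≈ 0.1098; Cmin,ss = (1593/78)·f/(1−f) ≈ 2.519 μg/mL.
Difference ≈ 0.601 − 2.519 ≈ -1.918 μg/mL.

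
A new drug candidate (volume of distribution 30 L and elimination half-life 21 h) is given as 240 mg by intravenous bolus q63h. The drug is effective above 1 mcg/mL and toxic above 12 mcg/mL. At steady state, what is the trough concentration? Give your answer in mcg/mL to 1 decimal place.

The dosing interval is 3 half-lives, so f = 2^(−3) = 0.125.
At steady state, R = 1/(1 − 0.125) = 8/7.
Single-dose peak C₀ = D/Vd = 240/30 = 8 mcg/mL.
Steady-state peak Cmax,ss = C₀·R = 8 × 8/7 ≈ 9.143 mcg/mL.
Steady-state trough Cmin,ss = Cmax,ss·f ≈ 9.143 × 0.125 ≈ 1.143 mcg/mL.
Trough 1.1 mcg/mL vs MEC 1 mcg/mL: adequate.

1.1 mcg/mL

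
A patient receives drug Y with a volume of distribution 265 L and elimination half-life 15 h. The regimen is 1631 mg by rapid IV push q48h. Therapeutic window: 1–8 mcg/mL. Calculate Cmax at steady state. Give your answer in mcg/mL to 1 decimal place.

6.9 mcg/mL

τ/t½ = 48/15 ≈ 3.2, so fraction remaining f = (1/2)^(48/15) ≈ 0.1088.
At steady state, accumulation factor R = 1/(1 − e^(−kτ)) ≈ 1.1221.
Single-dose peak C₀ = D/Vd = 1631/265 ≈ 6.155 mcg/mL.
Steady-state peak Cmax,ss = C₀·R ≈ 6.155 × 1.1221 ≈ 6.907 mcg/mL.
Peak 6.9 mcg/mL vs MTC 8 mcg/mL: below toxic threshold.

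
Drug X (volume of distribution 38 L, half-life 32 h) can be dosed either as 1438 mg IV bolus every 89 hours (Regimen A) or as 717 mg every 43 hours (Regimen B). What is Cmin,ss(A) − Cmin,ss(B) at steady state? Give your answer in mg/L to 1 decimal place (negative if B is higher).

-5.8 mg/L

Regimen A: f = (1/2)^(89/32) ≈ 0.1455; Cmin,ss = (1438/38)·f/(1−f) ≈ 6.444 mg/L.
Regimen B: f = (1/2)^(43/32) ≈ 0.3940; Cmin,ss = (717/38)·f/(1−f) ≈ 12.268 mg/L.
Difference ≈ 6.444 − 12.268 ≈ -5.824 mg/L.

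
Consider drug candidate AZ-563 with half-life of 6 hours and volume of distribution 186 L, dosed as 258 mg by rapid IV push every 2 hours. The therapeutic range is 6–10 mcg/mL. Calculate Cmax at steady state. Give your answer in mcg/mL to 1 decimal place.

k = ln2/t½ = ln2/6 ≈ 0.115525 h⁻¹; fraction remaining f = e^(−kτ) = e^(−0.115525×2) ≈ 0.7937.
Accumulation ratio R = 1/(1 − f) ≈ 1/0.2063 ≈ 4.8473.
Each bolus raises the concentration by D/Vd = 258/186 ≈ 1.387 mcg/mL.
Cmax,ss = C₀/(1 − f) ≈ 1.387/0.2063 ≈ 6.723 mcg/mL.
Peak 6.7 mcg/mL vs MTC 10 mcg/mL: below toxic threshold.

6.7 mcg/mL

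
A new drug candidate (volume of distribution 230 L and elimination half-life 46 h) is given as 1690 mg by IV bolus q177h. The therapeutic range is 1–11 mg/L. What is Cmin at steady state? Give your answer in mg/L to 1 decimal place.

τ/t½ = 177/46 ≈ 3.8478, so fraction remaining f = (1/2)^(177/46) ≈ 0.0695.
Accumulation ratio R = 1/(1 − f) ≈ 1/0.9305 ≈ 1.0747.
Single-dose peak C₀ = D/Vd = 1690/230 ≈ 7.348 mg/L.
Steady-state peak Cmax,ss = C₀·R ≈ 7.348 × 1.0747 ≈ 7.897 mg/L.
Steady-state trough Cmin,ss = Cmax,ss·f ≈ 7.897 × 0.0695 ≈ 0.549 mg/L.
Trough 0.5 mg/L vs MEC 1 mg/L: subtherapeutic.

0.5 mg/L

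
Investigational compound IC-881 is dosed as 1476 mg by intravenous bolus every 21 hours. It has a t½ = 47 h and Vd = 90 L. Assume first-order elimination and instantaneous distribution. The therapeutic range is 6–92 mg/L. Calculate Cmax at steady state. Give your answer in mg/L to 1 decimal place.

Over one 21-h interval, 21/47 ≈ 0.44681 half-lives elapse, leaving f ≈ 0.7337 of each dose.
Accumulation ratio R = 1/(1 − f) ≈ 1/0.2663 ≈ 3.7552.
Each bolus raises the concentration by D/Vd = 1476/90 ≈ 16.400 mg/L.
Steady-state peak Cmax,ss = C₀·R ≈ 16.400 × 3.7552 ≈ 61.585 mg/L.
Peak 61.6 mg/L vs MTC 92 mg/L: below toxic threshold.

61.6 mg/L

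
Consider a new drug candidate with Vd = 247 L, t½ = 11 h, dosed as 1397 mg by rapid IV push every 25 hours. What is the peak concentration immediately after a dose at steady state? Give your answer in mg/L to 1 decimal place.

7.1 mg/L

Over one 25-h interval, 25/11 ≈ 2.2727 half-lives elapse, leaving f ≈ 0.2069 of each dose.
At steady state, accumulation factor R = 1/(1 − e^(−kτ)) ≈ 1.2609.
Single-dose peak C₀ = D/Vd = 1397/247 ≈ 5.656 mg/L.
Steady-state peak Cmax,ss = C₀·R ≈ 5.656 × 1.2609 ≈ 7.132 mg/L.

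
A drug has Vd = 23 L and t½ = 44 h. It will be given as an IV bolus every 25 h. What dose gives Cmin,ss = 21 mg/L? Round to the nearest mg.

τ/t½ = 25/44 ≈ 0.56818, so f = (1/2)^(25/44) ≈ 0.674466.
Cmin,ss = (D/Vd)·f/(1−f), so D = Cmin,ss·Vd·(1−f)/f.
D = 21 × 23 × (1−f)/f ≈ 21 × 23 × 0.48265 ≈ 233.12 mg.

233 mg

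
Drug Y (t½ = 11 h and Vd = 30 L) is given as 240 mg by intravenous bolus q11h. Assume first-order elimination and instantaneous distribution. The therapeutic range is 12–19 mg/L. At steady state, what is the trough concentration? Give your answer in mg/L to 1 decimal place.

8.0 mg/L

The dosing interval is 1 half-life, so f = 2^(−1) = 0.5.
At steady state, R = 1/(1 − 0.5) = 2/1.
Single-dose peak C₀ = D/Vd = 240/30 = 8 mg/L.
Steady-state peak Cmax,ss = C₀·R = 8 × 2/1 ≈ 16.000 mg/L.
Steady-state trough Cmin,ss = Cmax,ss·f ≈ 16.000 × 0.5 ≈ 8.000 mg/L.
Trough 8.0 mg/L vs MEC 12 mg/L: subtherapeutic.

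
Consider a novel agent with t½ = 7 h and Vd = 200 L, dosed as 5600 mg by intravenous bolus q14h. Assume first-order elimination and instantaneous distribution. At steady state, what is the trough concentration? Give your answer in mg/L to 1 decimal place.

τ = 14 h = 2 half-lives, so f = (1/2)^2 = 0.25.
Accumulation ratio R = 1/(1 − f) = 1/0.75 = 4/3.
Single-dose peak C₀ = D/Vd = 5600/200 = 28 mg/L.
Steady-state peak Cmax,ss = C₀·R = 28 × 4/3 ≈ 37.333 mg/L.
Steady-state trough Cmin,ss = Cmax,ss·f ≈ 37.333 × 0.25 ≈ 9.333 mg/L.

9.3 mg/L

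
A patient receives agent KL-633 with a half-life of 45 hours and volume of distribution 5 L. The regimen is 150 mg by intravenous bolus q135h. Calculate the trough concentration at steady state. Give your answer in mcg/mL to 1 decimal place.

The dosing interval is 3 half-lives, so f = 2^(−3) = 0.125.
At steady state, R = 1/(1 − 0.125) = 8/7.
Single-dose peak C₀ = D/Vd = 150/5 = 30 mcg/mL.
Steady-state peak Cmax,ss = C₀·R = 30 × 8/7 ≈ 34.286 mcg/mL.
Steady-state trough Cmin,ss = Cmax,ss·f ≈ 34.286 × 0.125 ≈ 4.286 mcg/mL.

4.3 mcg/mL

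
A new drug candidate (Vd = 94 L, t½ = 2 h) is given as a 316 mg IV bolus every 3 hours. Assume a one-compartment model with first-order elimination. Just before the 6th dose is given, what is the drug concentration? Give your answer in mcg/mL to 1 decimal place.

f = (1/2)^(τ/t½) = (1/2)^(3/2) ≈ 0.3536.
C₀ = D/Vd = 316/94 ≈ 3.362 mcg/mL.
Before the 6th dose, 5 doses have been given. Superposition: Cmin = C₀·(f + f² + … + f^5).
≈ 3.362 × (0.3536 + 0.1250 + 0.0442 + 0.0156 + 0.0055) ≈ 3.362 × 0.5439 ≈ 1.829 mcg/mL.

1.8 mcg/mL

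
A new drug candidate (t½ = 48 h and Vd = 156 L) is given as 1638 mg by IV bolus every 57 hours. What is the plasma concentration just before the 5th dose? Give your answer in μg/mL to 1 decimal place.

7.9 μg/mL

f = (1/2)^(τ/t½) = (1/2)^(57/48) ≈ 0.4391.
C₀ = D/Vd = 1638/156 ≈ 10.500 μg/mL.
Before the 5th dose, 4 doses have been given. Superposition: Cmin = C₀·(f + f² + … + f^4).
≈ 10.500 × (0.4391 + 0.1928 + 0.0847 + 0.0372) ≈ 10.500 × 0.7538 ≈ 7.915 μg/mL.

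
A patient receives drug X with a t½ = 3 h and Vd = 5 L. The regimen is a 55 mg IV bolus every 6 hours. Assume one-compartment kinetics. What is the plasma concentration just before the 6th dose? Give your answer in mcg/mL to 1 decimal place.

3.7 mcg/mL

f = (1/2)^(τ/t½) = (1/2)^(6/3) ≈ 0.2500.
C₀ = D/Vd = 55/5 ≈ 11.000 mcg/mL.
Before the 6th dose, 5 doses have been given. Superposition: Cmin = C₀·(f + f² + … + f^5).
≈ 11.000 × (0.2500 + 0.0625 + 0.0156 + 0.0039 + 0.0010) ≈ 11.000 × 0.3330 ≈ 3.663 mcg/mL.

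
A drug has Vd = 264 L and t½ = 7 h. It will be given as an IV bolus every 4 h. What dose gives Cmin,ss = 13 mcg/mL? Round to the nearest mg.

τ/t½ = 4/7 ≈ 0.57143, so f = (1/2)^(4/7) ≈ 0.672950.
Cmin,ss = (D/Vd)·f/(1−f), so D = Cmin,ss·Vd·(1−f)/f.
D = 13 × 264 × (1−f)/f ≈ 13 × 264 × 0.48599 ≈ 1667.92 mg.

1668 mg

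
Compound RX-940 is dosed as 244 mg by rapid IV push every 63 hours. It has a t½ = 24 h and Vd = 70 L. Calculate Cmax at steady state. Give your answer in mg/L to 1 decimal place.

k = ln2/t½ = ln2/24 ≈ 0.028881 h⁻¹; fraction remaining f = e^(−kτ) = e^(−0.028881×63) ≈ 0.1621.
At steady state, accumulation factor R = 1/(1 − e^(−kτ)) ≈ 1.1935.
Each bolus raises the concentration by D/Vd = 244/70 ≈ 3.486 mg/L.
Steady-state peak Cmax,ss = C₀·R ≈ 3.486 × 1.1935 ≈ 4.161 mg/L.

4.2 mg/L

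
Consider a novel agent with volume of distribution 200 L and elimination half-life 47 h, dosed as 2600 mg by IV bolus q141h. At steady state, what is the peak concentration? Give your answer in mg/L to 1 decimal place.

τ = 141 h = 3 half-lives, so f = (1/2)^3 = 0.125.
Accumulation ratio R = 1/(1 − f) = 1/0.875 = 8/7.
Single-dose peak C₀ = D/Vd = 2600/200 = 13 mg/L.
Steady-state peak Cmax,ss = C₀·R = 13 × 8/7 ≈ 14.857 mg/L.

14.9 mg/L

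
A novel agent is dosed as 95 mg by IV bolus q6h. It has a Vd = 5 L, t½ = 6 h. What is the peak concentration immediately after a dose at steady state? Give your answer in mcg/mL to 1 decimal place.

38.0 mcg/mL

The dosing interval is 1 half-life, so f = 2^(−1) = 0.5.
Accumulation ratio R = 1/(1 − f) = 1/0.5 = 2/1.
Single-dose peak C₀ = D/Vd = 95/5 = 19 mcg/mL.
Steady-state peak Cmax,ss = C₀·R = 19 × 2/1 ≈ 38.000 mcg/mL.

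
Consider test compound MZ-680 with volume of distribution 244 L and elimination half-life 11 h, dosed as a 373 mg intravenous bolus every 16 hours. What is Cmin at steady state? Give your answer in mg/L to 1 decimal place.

0.9 mg/L

Over one 16-h interval, 16/11 ≈ 1.4545 half-lives elapse, leaving f ≈ 0.3649 of each dose.
Each bolus raises the concentration by D/Vd = 373/244 ≈ 1.529 mg/L.
Steady-state trough Cmin,ss = C₀·f/(1−f) ≈ 1.529 × 0.3649/0.6351 ≈ 0.878 mg/L.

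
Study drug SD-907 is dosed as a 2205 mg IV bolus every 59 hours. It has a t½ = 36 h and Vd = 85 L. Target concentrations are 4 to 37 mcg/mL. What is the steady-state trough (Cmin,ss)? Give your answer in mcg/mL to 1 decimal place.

k = ln2/t½ = ln2/36 ≈ 0.019254 h⁻¹; fraction remaining f = e^(−kτ) = e^(−0.019254×59) ≈ 0.3211.
At steady state, accumulation factor R = 1/(1 − e^(−kτ)) ≈ 1.4730.
Each bolus raises the concentration by D/Vd = 2205/85 ≈ 25.941 mcg/mL.
Steady-state peak Cmax,ss = C₀·R ≈ 25.941 × 1.4730 ≈ 38.211 mcg/mL.
One interval later, Cmin,ss = Cmax,ss·e^(−kτ) ≈ 38.211 × 0.3211 ≈ 12.270 mcg/mL.
Trough 12.3 mcg/mL vs MEC 4 mcg/mL: adequate.

12.3 mcg/mL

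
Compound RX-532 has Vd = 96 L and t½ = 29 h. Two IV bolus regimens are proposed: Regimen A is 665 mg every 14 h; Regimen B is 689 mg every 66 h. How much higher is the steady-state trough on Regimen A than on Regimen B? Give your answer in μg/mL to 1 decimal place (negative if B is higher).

Regimen A: f = (1/2)^(14/29) ≈ 0.7156; Cmin,ss = (665/96)·f/(1−f) ≈ 17.430 μg/mL.
Regimen B: f = (1/2)^(66/29) ≈ 0.2065; Cmin,ss = (689/96)·f/(1−f) ≈ 1.868 μg/mL.
Difference ≈ 17.430 − 1.868 ≈ 15.562 μg/mL.

15.6 μg/mL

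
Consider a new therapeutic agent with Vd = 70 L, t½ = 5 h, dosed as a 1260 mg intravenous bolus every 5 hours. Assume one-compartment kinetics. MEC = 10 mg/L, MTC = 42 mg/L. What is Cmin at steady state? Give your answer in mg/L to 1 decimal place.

18.0 mg/L

τ = 5 h = 1 half-life, so f = (1/2)^1 = 0.5.
Accumulation ratio R = 1/(1 − f) = 1/0.5 = 2/1.
Single-dose peak C₀ = D/Vd = 1260/70 = 18 mg/L.
Steady-state peak Cmax,ss = C₀·R = 18 × 2/1 ≈ 36.000 mg/L.
Steady-state trough Cmin,ss = Cmax,ss·f ≈ 36.000 × 0.5 ≈ 18.000 mg/L.
Trough 18.0 mg/L vs MEC 10 mg/L: adequate.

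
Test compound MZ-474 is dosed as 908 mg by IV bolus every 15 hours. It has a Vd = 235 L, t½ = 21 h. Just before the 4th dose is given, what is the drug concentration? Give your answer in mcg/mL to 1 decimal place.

4.7 mcg/mL

f = (1/2)^(τ/t½) = (1/2)^(15/21) ≈ 0.6095.
C₀ = D/Vd = 908/235 ≈ 3.864 mcg/mL.
Before the 4th dose, 3 doses have been given. Superposition: Cmin = C₀·(f + f² + … + f^3).
≈ 3.864 × (0.6095 + 0.3715 + 0.2264) ≈ 3.864 × 1.2074 ≈ 4.665 mcg/mL.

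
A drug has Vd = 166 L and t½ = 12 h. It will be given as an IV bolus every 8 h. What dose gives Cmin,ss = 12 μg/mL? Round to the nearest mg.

1170 mg

τ/t½ = 8/12 ≈ 0.66667, so f = (1/2)^(8/12) ≈ 0.629961.
Cmin,ss = (D/Vd)·f/(1−f), so D = Cmin,ss·Vd·(1−f)/f.
D = 12 × 166 × (1−f)/f ≈ 12 × 166 × 0.58740 ≈ 1170.10 mg.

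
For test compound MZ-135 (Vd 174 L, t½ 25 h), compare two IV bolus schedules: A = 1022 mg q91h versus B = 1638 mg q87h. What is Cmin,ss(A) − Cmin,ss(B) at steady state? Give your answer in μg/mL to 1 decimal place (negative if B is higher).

Regimen A: f = (1/2)^(91/25) ≈ 0.0802; Cmin,ss = (1022/174)·f/(1−f) ≈ 0.512 μg/mL.
Regimen B: f = (1/2)^(87/25) ≈ 0.0896; Cmin,ss = (1638/174)·f/(1−f) ≈ 0.926 μg/mL.
Difference ≈ 0.512 − 0.926 ≈ -0.414 μg/mL.

-0.4 μg/mL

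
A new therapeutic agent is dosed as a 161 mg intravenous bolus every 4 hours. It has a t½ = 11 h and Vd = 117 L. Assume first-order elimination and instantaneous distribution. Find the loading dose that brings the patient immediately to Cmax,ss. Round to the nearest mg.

723 mg

f = (1/2)^(4/11) ≈ 0.777203; accumulation ratio R = 1/(1−f) ≈ 4.48839.
Loading dose to hit Cmax,ss on first dose: D_load = D_maint·R ≈ 161 × 4.48839 ≈ 722.63 mg.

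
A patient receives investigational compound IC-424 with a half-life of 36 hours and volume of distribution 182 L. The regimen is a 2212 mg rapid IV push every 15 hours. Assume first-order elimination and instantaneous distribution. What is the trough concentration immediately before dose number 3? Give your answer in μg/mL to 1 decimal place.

f = (1/2)^(τ/t½) = (1/2)^(15/36) ≈ 0.7492.
C₀ = D/Vd = 2212/182 ≈ 12.154 μg/mL.
Before the 3rd dose, 2 doses have been given. Superposition: Cmin = C₀·(f + f²).
≈ 12.154 × (0.7492 + 0.5613) ≈ 12.154 × 1.3105 ≈ 15.928 μg/mL.

15.9 μg/mL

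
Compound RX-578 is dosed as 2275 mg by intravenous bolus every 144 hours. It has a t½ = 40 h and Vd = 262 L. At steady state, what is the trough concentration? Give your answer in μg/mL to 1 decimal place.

k = ln2/t½ = ln2/40 ≈ 0.017329 h⁻¹; fraction remaining f = e^(−kτ) = e^(−0.017329×144) ≈ 0.0825.
Accumulation ratio R = 1/(1 − f) ≈ 1/0.9175 ≈ 1.0899.
Each bolus raises the concentration by D/Vd = 2275/262 ≈ 8.683 μg/mL.
Steady-state peak Cmax,ss = C₀·R ≈ 8.683 × 1.0899 ≈ 9.464 μg/mL.
Steady-state trough Cmin,ss = Cmax,ss·f ≈ 9.464 × 0.0825 ≈ 0.781 μg/mL.

0.8 μg/mL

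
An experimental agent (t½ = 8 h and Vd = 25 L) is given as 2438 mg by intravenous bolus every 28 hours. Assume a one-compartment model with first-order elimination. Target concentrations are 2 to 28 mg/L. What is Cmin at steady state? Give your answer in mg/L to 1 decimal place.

τ/t½ = 28/8 ≈ 3.5, so fraction remaining f = (1/2)^(28/8) ≈ 0.0884.
Each bolus raises the concentration by D/Vd = 2438/25 ≈ 97.520 mg/L.
Steady-state trough Cmin,ss = C₀·f/(1−f) ≈ 97.520 × 0.0884/0.9116 ≈ 9.457 mg/L.
Trough 9.5 mg/L vs MEC 2 mg/L: adequate.

9.5 mg/L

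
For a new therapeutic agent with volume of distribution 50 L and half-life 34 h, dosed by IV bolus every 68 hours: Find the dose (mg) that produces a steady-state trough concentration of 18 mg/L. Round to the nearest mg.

2700 mg

τ/t½ = 68/34 ≈ 2, so f = (1/2)^(68/34) ≈ 0.250000.
Cmin,ss = (D/Vd)·f/(1−f), so D = Cmin,ss·Vd·(1−f)/f.
D = 18 × 50 × (1−f)/f ≈ 18 × 50 × 3.00000 ≈ 2700.00 mg.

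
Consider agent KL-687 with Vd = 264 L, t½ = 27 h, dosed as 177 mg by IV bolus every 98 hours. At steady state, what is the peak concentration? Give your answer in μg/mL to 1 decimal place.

Over one 98-h interval, 98/27 ≈ 3.6296 half-lives elapse, leaving f ≈ 0.0808 of each dose.
Accumulation ratio R = 1/(1 − f) ≈ 1/0.9192 ≈ 1.0879.
Each bolus raises the concentration by D/Vd = 177/264 ≈ 0.670 μg/mL.
Cmax,ss = C₀/(1 − f) ≈ 0.670/0.9192 ≈ 0.729 μg/mL.

0.7 μg/mL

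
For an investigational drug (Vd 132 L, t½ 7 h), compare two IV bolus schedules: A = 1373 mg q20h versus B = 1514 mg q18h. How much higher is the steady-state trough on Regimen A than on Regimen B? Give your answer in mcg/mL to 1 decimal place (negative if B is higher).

-0.7 mcg/mL

Regimen A: f = (1/2)^(20/7) ≈ 0.1380; Cmin,ss = (1373/132)·f/(1−f) ≈ 1.665 mcg/mL.
Regimen B: f = (1/2)^(18/7) ≈ 0.1682; Cmin,ss = (1514/132)·f/(1−f) ≈ 2.319 mcg/mL.
Difference ≈ 1.665 − 2.319 ≈ -0.654 mcg/mL.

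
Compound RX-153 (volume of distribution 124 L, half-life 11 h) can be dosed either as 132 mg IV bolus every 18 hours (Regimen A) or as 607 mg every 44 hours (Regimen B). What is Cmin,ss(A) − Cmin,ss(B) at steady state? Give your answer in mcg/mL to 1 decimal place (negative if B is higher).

0.2 mcg/mL

Regimen A: f = (1/2)^(18/11) ≈ 0.3217; Cmin,ss = (132/124)·f/(1−f) ≈ 0.505 mcg/mL.
Regimen B: f = (1/2)^(44/11) ≈ 0.0625; Cmin,ss = (607/124)·f/(1−f) ≈ 0.326 mcg/mL.
Difference ≈ 0.505 − 0.326 ≈ 0.179 mcg/mL.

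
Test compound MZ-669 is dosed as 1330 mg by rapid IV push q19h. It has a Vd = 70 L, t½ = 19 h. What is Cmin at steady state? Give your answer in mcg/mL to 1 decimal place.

τ = 19 h = 1 half-life, so f = (1/2)^1 = 0.5.
At steady state, R = 1/(1 − 0.5) = 2/1.
Single-dose peak C₀ = D/Vd = 1330/70 = 19 mcg/mL.
Steady-state peak Cmax,ss = C₀·R = 19 × 2/1 ≈ 38.000 mcg/mL.
Steady-state trough Cmin,ss = Cmax,ss·f ≈ 38.000 × 0.5 ≈ 19.000 mcg/mL.

19.0 mcg/mL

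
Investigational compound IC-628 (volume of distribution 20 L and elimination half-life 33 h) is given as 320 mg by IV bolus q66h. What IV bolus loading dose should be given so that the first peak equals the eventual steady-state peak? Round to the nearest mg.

427 mg

f = (1/2)^(66/33) ≈ 0.250000; accumulation ratio R = 1/(1−f) ≈ 1.33333.
Loading dose to hit Cmax,ss on first dose: D_load = D_maint·R ≈ 320 × 1.33333 ≈ 426.67 mg.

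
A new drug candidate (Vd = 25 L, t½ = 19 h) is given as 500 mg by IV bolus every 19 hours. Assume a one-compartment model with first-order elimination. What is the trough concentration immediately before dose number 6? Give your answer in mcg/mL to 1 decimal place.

f = (1/2)^(τ/t½) = (1/2)^(19/19) ≈ 0.5000.
C₀ = D/Vd = 500/25 ≈ 20.000 mcg/mL.
Before the 6th dose, 5 doses have been given. Superposition: Cmin = C₀·(f + f² + … + f^5).
≈ 20.000 × (0.5000 + 0.2500 + 0.1250 + 0.0625 + 0.0313) ≈ 20.000 × 0.9688 ≈ 19.376 mcg/mL.

19.4 mcg/mL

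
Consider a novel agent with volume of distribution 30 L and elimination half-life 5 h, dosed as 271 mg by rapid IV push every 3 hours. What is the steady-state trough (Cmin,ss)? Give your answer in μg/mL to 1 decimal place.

Over one 3-h interval, 3/5 ≈ 0.6 half-lives elapse, leaving f ≈ 0.6598 of each dose.
Each bolus raises the concentration by D/Vd = 271/30 ≈ 9.033 μg/mL.
Steady-state trough Cmin,ss = C₀·f/(1−f) ≈ 9.033 × 0.6598/0.3402 ≈ 17.519 μg/mL.

17.5 μg/mL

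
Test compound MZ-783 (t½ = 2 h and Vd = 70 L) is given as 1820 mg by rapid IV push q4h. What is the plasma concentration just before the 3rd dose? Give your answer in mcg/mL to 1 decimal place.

8.1 mcg/mL

f = (1/2)^(τ/t½) = (1/2)^(4/2) ≈ 0.2500.
C₀ = D/Vd = 1820/70 ≈ 26.000 mcg/mL.
Before the 3rd dose, 2 doses have been given. Superposition: Cmin = C₀·(f + f²).
≈ 26.000 × (0.2500 + 0.0625) ≈ 26.000 × 0.3125 ≈ 8.125 mcg/mL.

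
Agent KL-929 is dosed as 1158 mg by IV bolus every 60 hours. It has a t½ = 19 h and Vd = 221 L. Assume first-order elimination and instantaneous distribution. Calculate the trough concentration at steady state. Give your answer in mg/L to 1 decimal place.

0.7 mg/L

k = ln2/t½ = ln2/19 ≈ 0.036481 h⁻¹; fraction remaining f = e^(−kτ) = e^(−0.036481×60) ≈ 0.1120.
At steady state, accumulation factor R = 1/(1 − e^(−kτ)) ≈ 1.1261.
Each bolus raises the concentration by D/Vd = 1158/221 ≈ 5.240 mg/L.
Steady-state peak Cmax,ss = C₀·R ≈ 5.240 × 1.1261 ≈ 5.901 mg/L.
One interval later, Cmin,ss = Cmax,ss·e^(−kτ) ≈ 5.901 × 0.1120 ≈ 0.661 mg/L.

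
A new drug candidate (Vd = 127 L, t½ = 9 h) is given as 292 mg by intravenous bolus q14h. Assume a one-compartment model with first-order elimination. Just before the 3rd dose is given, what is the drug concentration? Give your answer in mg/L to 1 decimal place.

f = (1/2)^(τ/t½) = (1/2)^(14/9) ≈ 0.3402.
C₀ = D/Vd = 292/127 ≈ 2.299 mg/L.
Before the 3rd dose, 2 doses have been given. Superposition: Cmin = C₀·(f + f²).
≈ 2.299 × (0.3402 + 0.1157) ≈ 2.299 × 0.4559 ≈ 1.048 mg/L.

1.0 mg/L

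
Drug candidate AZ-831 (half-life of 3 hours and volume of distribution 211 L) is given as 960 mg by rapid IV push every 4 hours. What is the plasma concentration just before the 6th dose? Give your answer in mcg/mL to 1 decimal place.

3.0 mcg/mL

f = (1/2)^(τ/t½) = (1/2)^(4/3) ≈ 0.3969.
C₀ = D/Vd = 960/211 ≈ 4.550 mcg/mL.
Before the 6th dose, 5 doses have been given. Superposition: Cmin = C₀·(f + f² + … + f^5).
≈ 4.550 × (0.3969 + 0.1575 + 0.0625 + 0.0248 + 0.0098) ≈ 4.550 × 0.6515 ≈ 2.964 mcg/mL.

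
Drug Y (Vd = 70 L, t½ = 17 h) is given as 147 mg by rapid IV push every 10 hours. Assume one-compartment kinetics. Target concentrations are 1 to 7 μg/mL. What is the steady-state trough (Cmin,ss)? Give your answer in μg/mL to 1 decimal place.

4.2 μg/mL

τ/t½ = 10/17 ≈ 0.58824, so fraction remaining f = (1/2)^(10/17) ≈ 0.6652.
Single-dose peak C₀ = D/Vd = 147/70 ≈ 2.100 μg/mL.
Steady-state trough Cmin,ss = C₀·f/(1−f) ≈ 2.100 × 0.6652/0.3348 ≈ 4.172 μg/mL.
Trough 4.2 μg/mL vs MEC 1 μg/mL: adequate.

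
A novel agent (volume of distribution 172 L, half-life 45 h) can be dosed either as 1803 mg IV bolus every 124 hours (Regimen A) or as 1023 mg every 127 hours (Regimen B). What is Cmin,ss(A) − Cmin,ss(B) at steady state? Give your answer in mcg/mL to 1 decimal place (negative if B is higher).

0.8 mcg/mL

Regimen A: f = (1/2)^(124/45) ≈ 0.1481; Cmin,ss = (1803/172)·f/(1−f) ≈ 1.822 mcg/mL.
Regimen B: f = (1/2)^(127/45) ≈ 0.1414; Cmin,ss = (1023/172)·f/(1−f) ≈ 0.980 mcg/mL.
Difference ≈ 1.822 − 0.980 ≈ 0.842 mcg/mL.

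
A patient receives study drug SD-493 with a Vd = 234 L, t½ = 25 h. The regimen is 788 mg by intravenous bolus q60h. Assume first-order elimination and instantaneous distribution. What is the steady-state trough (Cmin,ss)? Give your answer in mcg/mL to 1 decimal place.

0.8 mcg/mL

τ/t½ = 60/25 ≈ 2.4, so fraction remaining f = (1/2)^(60/25) ≈ 0.1895.
At steady state, accumulation factor R = 1/(1 − e^(−kτ)) ≈ 1.2338.
Each bolus raises the concentration by D/Vd = 788/234 ≈ 3.368 mcg/mL.
Steady-state peak Cmax,ss = C₀·R ≈ 3.368 × 1.2338 ≈ 4.155 mcg/mL.
Steady-state trough Cmin,ss = Cmax,ss·f ≈ 4.155 × 0.1895 ≈ 0.787 mcg/mL.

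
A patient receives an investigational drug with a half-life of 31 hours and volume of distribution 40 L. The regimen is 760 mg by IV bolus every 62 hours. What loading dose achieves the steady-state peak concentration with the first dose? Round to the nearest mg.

f = (1/2)^(62/31) ≈ 0.250000; accumulation ratio R = 1/(1−f) ≈ 1.33333.
Loading dose to hit Cmax,ss on first dose: D_load = D_maint·R ≈ 760 × 1.33333 ≈ 1013.33 mg.

1013 mg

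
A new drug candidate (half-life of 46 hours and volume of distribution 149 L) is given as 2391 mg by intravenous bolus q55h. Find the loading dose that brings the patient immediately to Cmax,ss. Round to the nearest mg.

4244 mg

f = (1/2)^(55/46) ≈ 0.436589; accumulation ratio R = 1/(1−f) ≈ 1.77490.
Loading dose to hit Cmax,ss on first dose: D_load = D_maint·R ≈ 2391 × 1.77490 ≈ 4243.79 mg.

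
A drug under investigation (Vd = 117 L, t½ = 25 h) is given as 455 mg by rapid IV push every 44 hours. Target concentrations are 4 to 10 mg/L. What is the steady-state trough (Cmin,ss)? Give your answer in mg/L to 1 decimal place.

1.6 mg/L

Over one 44-h interval, 44/25 ≈ 1.76 half-lives elapse, leaving f ≈ 0.2952 of each dose.
At steady state, accumulation factor R = 1/(1 − e^(−kτ)) ≈ 1.4188.
Single-dose peak C₀ = D/Vd = 455/117 ≈ 3.889 mg/L.
Cmax,ss = C₀/(1 − f) ≈ 3.889/0.7048 ≈ 5.518 mg/L.
Steady-state trough Cmin,ss = Cmax,ss·f ≈ 5.518 × 0.2952 ≈ 1.629 mg/L.
Trough 1.6 mg/L vs MEC 4 mg/L: subtherapeutic.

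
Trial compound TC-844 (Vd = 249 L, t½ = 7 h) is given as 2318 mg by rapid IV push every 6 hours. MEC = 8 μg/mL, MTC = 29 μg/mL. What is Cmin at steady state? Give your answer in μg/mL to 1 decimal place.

k = ln2/t½ = ln2/7 ≈ 0.099021 h⁻¹; fraction remaining f = e^(−kτ) = e^(−0.099021×6) ≈ 0.5520.
At steady state, accumulation factor R = 1/(1 − e^(−kτ)) ≈ 2.2321.
Each bolus raises the concentration by D/Vd = 2318/249 ≈ 9.309 μg/mL.
Cmax,ss = C₀/(1 − f) ≈ 9.309/0.4480 ≈ 20.779 μg/mL.
One interval later, Cmin,ss = Cmax,ss·e^(−kτ) ≈ 20.779 × 0.5520 ≈ 11.470 μg/mL.
Trough 11.5 μg/mL vs MEC 8 μg/mL: adequate.

11.5 μg/mL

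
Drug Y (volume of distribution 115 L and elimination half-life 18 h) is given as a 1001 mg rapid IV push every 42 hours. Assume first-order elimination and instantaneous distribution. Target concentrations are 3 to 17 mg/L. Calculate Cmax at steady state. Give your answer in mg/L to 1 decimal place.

τ/t½ = 42/18 ≈ 2.3333, so fraction remaining f = (1/2)^(42/18) ≈ 0.1984.
Accumulation ratio R = 1/(1 − f) ≈ 1/0.8016 ≈ 1.2475.
Each bolus raises the concentration by D/Vd = 1001/115 ≈ 8.704 mg/L.
Cmax,ss = C₀/(1 − f) ≈ 8.704/0.8016 ≈ 10.858 mg/L.
Peak 10.9 mg/L vs MTC 17 mg/L: below toxic threshold.

10.9 mg/L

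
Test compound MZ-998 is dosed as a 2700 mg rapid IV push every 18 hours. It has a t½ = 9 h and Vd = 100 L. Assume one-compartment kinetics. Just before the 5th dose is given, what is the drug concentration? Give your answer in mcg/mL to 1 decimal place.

f = (1/2)^(τ/t½) = (1/2)^(18/9) ≈ 0.2500.
C₀ = D/Vd = 2700/100 ≈ 27.000 mcg/mL.
Before the 5th dose, 4 doses have been given. Superposition: Cmin = C₀·(f + f² + … + f^4).
≈ 27.000 × (0.2500 + 0.0625 + 0.0156 + 0.0039) ≈ 27.000 × 0.3320 ≈ 8.964 mcg/mL.

9.0 mcg/mL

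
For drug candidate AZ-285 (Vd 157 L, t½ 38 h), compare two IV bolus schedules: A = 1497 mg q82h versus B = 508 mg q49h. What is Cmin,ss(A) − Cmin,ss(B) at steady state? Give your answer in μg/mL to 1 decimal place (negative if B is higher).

0.5 μg/mL

Regimen A: f = (1/2)^(82/38) ≈ 0.2241; Cmin,ss = (1497/157)·f/(1−f) ≈ 2.754 μg/mL.
Regimen B: f = (1/2)^(49/38) ≈ 0.4091; Cmin,ss = (508/157)·f/(1−f) ≈ 2.240 μg/mL.
Difference ≈ 2.754 − 2.240 ≈ 0.514 μg/mL.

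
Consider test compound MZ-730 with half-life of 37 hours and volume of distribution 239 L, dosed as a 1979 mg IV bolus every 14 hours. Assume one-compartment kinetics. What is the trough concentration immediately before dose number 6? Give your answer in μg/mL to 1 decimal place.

f = (1/2)^(τ/t½) = (1/2)^(14/37) ≈ 0.7693.
C₀ = D/Vd = 1979/239 ≈ 8.280 μg/mL.
Before the 6th dose, 5 doses have been given. Superposition: Cmin = C₀·(f + f² + … + f^5).
≈ 8.280 × (0.7693 + 0.5918 + 0.4553 + 0.3503 + 0.2695) ≈ 8.280 × 2.4362 ≈ 20.172 μg/mL.

20.2 μg/mL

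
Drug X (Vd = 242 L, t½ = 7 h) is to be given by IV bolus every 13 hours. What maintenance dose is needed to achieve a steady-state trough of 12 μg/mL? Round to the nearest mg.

7617 mg

τ/t½ = 13/7 ≈ 1.8571, so f = (1/2)^(13/7) ≈ 0.276022.
Cmin,ss = (D/Vd)·f/(1−f), so D = Cmin,ss·Vd·(1−f)/f.
D = 12 × 242 × (1−f)/f ≈ 12 × 242 × 2.62290 ≈ 7616.90 mg.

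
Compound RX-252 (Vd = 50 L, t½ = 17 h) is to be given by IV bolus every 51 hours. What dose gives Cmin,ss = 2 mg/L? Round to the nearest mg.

τ/t½ = 51/17 ≈ 3, so f = (1/2)^(51/17) ≈ 0.125000.
Cmin,ss = (D/Vd)·f/(1−f), so D = Cmin,ss·Vd·(1−f)/f.
D = 2 × 50 × (1−f)/f ≈ 2 × 50 × 7.00000 ≈ 700.00 mg.

700 mg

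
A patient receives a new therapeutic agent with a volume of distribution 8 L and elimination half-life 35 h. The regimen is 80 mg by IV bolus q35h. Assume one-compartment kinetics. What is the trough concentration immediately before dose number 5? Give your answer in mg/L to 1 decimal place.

f = (1/2)^(τ/t½) = (1/2)^(35/35) ≈ 0.5000.
C₀ = D/Vd = 80/8 ≈ 10.000 mg/L.
Before the 5th dose, 4 doses have been given. Superposition: Cmin = C₀·(f + f² + … + f^4).
≈ 10.000 × (0.5000 + 0.2500 + 0.1250 + 0.0625) ≈ 10.000 × 0.9375 ≈ 9.375 mg/L.

9.4 mg/L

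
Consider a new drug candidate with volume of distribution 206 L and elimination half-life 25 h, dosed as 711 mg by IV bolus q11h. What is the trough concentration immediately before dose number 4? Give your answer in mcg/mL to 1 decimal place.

5.8 mcg/mL

f = (1/2)^(τ/t½) = (1/2)^(11/25) ≈ 0.7371.
C₀ = D/Vd = 711/206 ≈ 3.451 mcg/mL.
Before the 4th dose, 3 doses have been given. Superposition: Cmin = C₀·(f + f² + … + f^3).
≈ 3.451 × (0.7371 + 0.5433 + 0.4005) ≈ 3.451 × 1.6809 ≈ 5.801 mcg/mL.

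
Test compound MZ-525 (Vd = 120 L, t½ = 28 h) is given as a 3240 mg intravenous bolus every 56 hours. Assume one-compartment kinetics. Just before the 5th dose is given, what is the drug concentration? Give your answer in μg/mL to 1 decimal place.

f = (1/2)^(τ/t½) = (1/2)^(56/28) ≈ 0.2500.
C₀ = D/Vd = 3240/120 ≈ 27.000 μg/mL.
Before the 5th dose, 4 doses have been given. Superposition: Cmin = C₀·(f + f² + … + f^4).
≈ 27.000 × (0.2500 + 0.0625 + 0.0156 + 0.0039) ≈ 27.000 × 0.3320 ≈ 8.964 μg/mL.

9.0 μg/mL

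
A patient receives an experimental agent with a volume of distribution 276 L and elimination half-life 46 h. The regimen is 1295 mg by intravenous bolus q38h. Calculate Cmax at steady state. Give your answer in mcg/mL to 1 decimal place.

Over one 38-h interval, 38/46 ≈ 0.82609 half-lives elapse, leaving f ≈ 0.5641 of each dose.
At steady state, accumulation factor R = 1/(1 − e^(−kτ)) ≈ 2.2941.
Each bolus raises the concentration by D/Vd = 1295/276 ≈ 4.692 mcg/mL.
Steady-state peak Cmax,ss = C₀·R ≈ 4.692 × 2.2941 ≈ 10.764 mcg/mL.

10.8 mcg/mL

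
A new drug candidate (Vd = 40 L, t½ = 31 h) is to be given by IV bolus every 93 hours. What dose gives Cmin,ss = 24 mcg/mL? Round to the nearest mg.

6720 mg

τ/t½ = 93/31 ≈ 3, so f = (1/2)^(93/31) ≈ 0.125000.
Cmin,ss = (D/Vd)·f/(1−f), so D = Cmin,ss·Vd·(1−f)/f.
D = 24 × 40 × (1−f)/f ≈ 24 × 40 × 7.00000 ≈ 6720.00 mg.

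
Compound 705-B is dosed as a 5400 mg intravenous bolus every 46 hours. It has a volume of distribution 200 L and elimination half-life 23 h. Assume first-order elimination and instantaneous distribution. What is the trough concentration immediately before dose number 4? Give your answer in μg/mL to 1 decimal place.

8.9 μg/mL

f = (1/2)^(τ/t½) = (1/2)^(46/23) ≈ 0.2500.
C₀ = D/Vd = 5400/200 ≈ 27.000 μg/mL.
Before the 4th dose, 3 doses have been given. Superposition: Cmin = C₀·(f + f² + … + f^3).
≈ 27.000 × (0.2500 + 0.0625 + 0.0156) ≈ 27.000 × 0.3281 ≈ 8.859 μg/mL.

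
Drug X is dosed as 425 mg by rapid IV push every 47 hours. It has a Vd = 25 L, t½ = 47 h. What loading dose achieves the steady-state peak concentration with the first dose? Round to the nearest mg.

850 mg

f = (1/2)^(47/47) ≈ 0.500000; accumulation ratio R = 1/(1−f) ≈ 2.00000.
Loading dose to hit Cmax,ss on first dose: D_load = D_maint·R ≈ 425 × 2.00000 ≈ 850.00 mg.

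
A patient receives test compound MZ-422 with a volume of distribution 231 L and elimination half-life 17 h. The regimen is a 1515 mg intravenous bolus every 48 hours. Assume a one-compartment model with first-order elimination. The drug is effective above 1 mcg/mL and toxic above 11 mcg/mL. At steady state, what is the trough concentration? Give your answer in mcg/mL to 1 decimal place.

k = ln2/t½ = ln2/17 ≈ 0.040773 h⁻¹; fraction remaining f = e^(−kτ) = e^(−0.040773×48) ≈ 0.1413.
At steady state, accumulation factor R = 1/(1 − e^(−kτ)) ≈ 1.1646.
Each bolus raises the concentration by D/Vd = 1515/231 ≈ 6.558 mcg/mL.
Cmax,ss = C₀/(1 − f) ≈ 6.558/0.8587 ≈ 7.637 mcg/mL.
One interval later, Cmin,ss = Cmax,ss·e^(−kτ) ≈ 7.637 × 0.1413 ≈ 1.079 mcg/mL.
Trough 1.1 mcg/mL vs MEC 1 mcg/mL: adequate.

1.1 mcg/mL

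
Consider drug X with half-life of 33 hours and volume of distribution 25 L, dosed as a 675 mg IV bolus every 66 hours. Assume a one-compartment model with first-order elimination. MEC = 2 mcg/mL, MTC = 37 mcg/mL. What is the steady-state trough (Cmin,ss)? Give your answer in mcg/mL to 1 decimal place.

τ = 66 h = 2 half-lives, so f = (1/2)^2 = 0.25.
Accumulation ratio R = 1/(1 − f) = 1/0.75 = 4/3.
Single-dose peak C₀ = D/Vd = 675/25 = 27 mcg/mL.
Steady-state peak Cmax,ss = C₀·R = 27 × 4/3 ≈ 36.000 mcg/mL.
Steady-state trough Cmin,ss = Cmax,ss·f ≈ 36.000 × 0.25 ≈ 9.000 mcg/mL.
Trough 9.0 mcg/mL vs MEC 2 mcg/mL: adequate.

9.0 mcg/mL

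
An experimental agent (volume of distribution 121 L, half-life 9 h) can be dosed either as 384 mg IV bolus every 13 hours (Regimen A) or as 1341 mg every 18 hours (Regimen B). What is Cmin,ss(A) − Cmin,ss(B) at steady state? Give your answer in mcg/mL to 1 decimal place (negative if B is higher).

-1.9 mcg/mL

Regimen A: f = (1/2)^(13/9) ≈ 0.3674; Cmin,ss = (384/121)·f/(1−f) ≈ 1.843 mcg/mL.
Regimen B: f = (1/2)^(18/9) ≈ 0.2500; Cmin,ss = (1341/121)·f/(1−f) ≈ 3.694 mcg/mL.
Difference ≈ 1.843 − 3.694 ≈ -1.851 mcg/mL.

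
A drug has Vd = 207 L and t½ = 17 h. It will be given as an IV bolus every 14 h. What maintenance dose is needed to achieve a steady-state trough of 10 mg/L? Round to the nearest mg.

1593 mg

τ/t½ = 14/17 ≈ 0.82353, so f = (1/2)^(14/17) ≈ 0.565058.
Cmin,ss = (D/Vd)·f/(1−f), so D = Cmin,ss·Vd·(1−f)/f.
D = 10 × 207 × (1−f)/f ≈ 10 × 207 × 0.76973 ≈ 1593.34 mg.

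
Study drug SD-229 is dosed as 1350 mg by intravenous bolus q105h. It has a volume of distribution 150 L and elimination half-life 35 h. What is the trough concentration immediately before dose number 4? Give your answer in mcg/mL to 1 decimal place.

f = (1/2)^(τ/t½) = (1/2)^(105/35) ≈ 0.1250.
C₀ = D/Vd = 1350/150 ≈ 9.000 mcg/mL.
Before the 4th dose, 3 doses have been given. Superposition: Cmin = C₀·(f + f² + … + f^3).
≈ 9.000 × (0.1250 + 0.0156 + 0.0020) ≈ 9.000 × 0.1426 ≈ 1.283 mcg/mL.

1.3 mcg/mL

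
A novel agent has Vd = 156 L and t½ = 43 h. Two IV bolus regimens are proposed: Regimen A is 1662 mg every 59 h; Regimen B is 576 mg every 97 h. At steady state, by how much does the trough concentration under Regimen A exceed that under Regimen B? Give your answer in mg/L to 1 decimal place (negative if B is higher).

Regimen A: f = (1/2)^(59/43) ≈ 0.3863; Cmin,ss = (1662/156)·f/(1−f) ≈ 6.706 mg/L.
Regimen B: f = (1/2)^(97/43) ≈ 0.2094; Cmin,ss = (576/156)·f/(1−f) ≈ 0.978 mg/L.
Difference ≈ 6.706 − 0.978 ≈ 5.728 mg/L.

5.7 mg/L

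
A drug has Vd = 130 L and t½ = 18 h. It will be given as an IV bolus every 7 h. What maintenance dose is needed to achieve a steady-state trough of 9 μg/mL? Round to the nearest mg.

362 mg

τ/t½ = 7/18 ≈ 0.38889, so f = (1/2)^(7/18) ≈ 0.763718.
Cmin,ss = (D/Vd)·f/(1−f), so D = Cmin,ss·Vd·(1−f)/f.
D = 9 × 130 × (1−f)/f ≈ 9 × 130 × 0.30938 ≈ 361.97 mg.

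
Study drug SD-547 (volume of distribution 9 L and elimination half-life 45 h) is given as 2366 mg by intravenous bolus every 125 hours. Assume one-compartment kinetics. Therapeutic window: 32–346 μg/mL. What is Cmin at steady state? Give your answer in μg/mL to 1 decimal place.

k = ln2/t½ = ln2/45 ≈ 0.015403 h⁻¹; fraction remaining f = e^(−kτ) = e^(−0.015403×125) ≈ 0.1458.
At steady state, accumulation factor R = 1/(1 − e^(−kτ)) ≈ 1.1707.
Each bolus raises the concentration by D/Vd = 2366/9 ≈ 262.889 μg/mL.
Steady-state peak Cmax,ss = C₀·R ≈ 262.889 × 1.1707 ≈ 307.764 μg/mL.
One interval later, Cmin,ss = Cmax,ss·e^(−kτ) ≈ 307.764 × 0.1458 ≈ 44.872 μg/mL.
Trough 44.9 μg/mL vs MEC 32 μg/mL: adequate.

44.9 μg/mL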